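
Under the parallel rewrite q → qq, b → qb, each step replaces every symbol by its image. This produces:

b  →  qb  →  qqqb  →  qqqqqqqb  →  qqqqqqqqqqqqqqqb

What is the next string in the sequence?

Rewriting the 16 symbols of qqqqqqqqqqqqqqqb one by one yields qq qq qq qq qq qq qq qq qq qq qq qq qq qq qq qb; concatenated:

qqqqqqqqqqqqqqqqqqqqqqqqqqqqqqqb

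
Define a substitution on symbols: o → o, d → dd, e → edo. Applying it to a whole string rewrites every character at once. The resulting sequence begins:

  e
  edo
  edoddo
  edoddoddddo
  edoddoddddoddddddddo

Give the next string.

edoddoddddoddddddddoddddddddddddddddo

Replace each of the 20 characters of edoddoddddoddddddddo in place — edo dd o dd dd o dd dd dd dd o dd dd dd dd dd dd dd dd o — and concatenate.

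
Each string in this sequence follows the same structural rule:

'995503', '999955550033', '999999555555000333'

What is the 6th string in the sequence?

999999999999555555555555000000333333

Each string has the form 9^{2n} 5^{2n} 0^{n} 3^{n} (n = 1, 2, …).
Setting n = 6 gives 12, 12, 6, 6 characters in each block.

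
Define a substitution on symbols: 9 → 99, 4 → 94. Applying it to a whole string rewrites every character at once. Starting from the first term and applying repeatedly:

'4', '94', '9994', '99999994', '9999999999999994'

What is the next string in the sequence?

Rewriting the 16 symbols of 9999999999999994 one by one yields 99 99 99 99 99 99 99 99 99 99 99 99 99 99 99 94; concatenated:

99999999999999999999999999999994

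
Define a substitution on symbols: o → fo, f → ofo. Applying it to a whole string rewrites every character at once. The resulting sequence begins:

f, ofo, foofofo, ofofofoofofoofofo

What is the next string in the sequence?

Rewriting the 17 symbols of ofofofoofofoofofo one by one yields fo ofo fo ofo fo ofo fo fo ofo fo ofo fo fo ofo fo ofo fo; concatenated:

foofofoofofoofofofoofofoofofofoofofoofofo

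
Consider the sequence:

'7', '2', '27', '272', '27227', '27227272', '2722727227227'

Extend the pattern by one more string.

From term 3 onward, concatenate the last term with the second-to-last: 2·7 = 27, 27·2 = 272, …
Continuing: 2722727227227 · 27227272 gives term 8.

272272722722727227272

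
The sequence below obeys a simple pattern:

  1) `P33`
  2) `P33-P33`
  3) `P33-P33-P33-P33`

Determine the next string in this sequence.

Every step duplicates the string with '-' between the halves.
So the next term is two copies of P33-P33-P33-P33 with '-' between the halves.

P33-P33-P33-P33-P33-P33-P33-P33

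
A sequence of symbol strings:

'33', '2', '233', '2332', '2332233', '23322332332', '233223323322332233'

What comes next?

23322332332233223323322332332

From term 3 onward, concatenate the last term with the second-to-last: 2·33 = 233, 233·2 = 2332, …
Continuing: 233223323322332233 · 23322332332 gives term 8.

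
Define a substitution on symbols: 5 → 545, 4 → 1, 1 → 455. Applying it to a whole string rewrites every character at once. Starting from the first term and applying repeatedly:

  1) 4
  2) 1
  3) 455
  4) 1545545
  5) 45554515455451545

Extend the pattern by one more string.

15455455451545455545154554515454555451545

Replace each of the 17 characters of 45554515455451545 in place — 1 545 545 545 1 545 455 545 1 545 545 1 545 455 545 1 545 — and concatenate.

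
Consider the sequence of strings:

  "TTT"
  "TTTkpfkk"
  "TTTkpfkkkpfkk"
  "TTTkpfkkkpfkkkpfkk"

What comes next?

Every step adds kpfkk to the end: s(k+1) = s(k)·kpfkk.
Applying this once more to TTTkpfkkkpfkkkpfkk:

TTTkpfkkkpfkkkpfkkkpfkk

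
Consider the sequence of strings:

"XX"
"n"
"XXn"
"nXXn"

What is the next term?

From term 3 onward, concatenate the second-to-last term with the last: XX·n = XXn, n·XXn = nXXn, …
The next term joins XXn and nXXn.

XXnnXXn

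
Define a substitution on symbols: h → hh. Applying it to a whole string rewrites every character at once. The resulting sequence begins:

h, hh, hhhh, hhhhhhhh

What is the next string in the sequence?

hhhhhhhhhhhhhhhh

Apply φ to hhhhhhhh symbol by symbol: h→hh, h→hh, h→hh, h→hh, h→hh, h→hh, h→hh, h→hh; joined: hh hh hh hh hh hh hh hh.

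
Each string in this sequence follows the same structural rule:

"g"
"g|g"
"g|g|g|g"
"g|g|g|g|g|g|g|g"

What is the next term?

Every step duplicates the string with '|' between the halves.
Doubling g|g|g|g|g|g|g|g with '|' between the halves:

g|g|g|g|g|g|g|g|g|g|g|g|g|g|g|g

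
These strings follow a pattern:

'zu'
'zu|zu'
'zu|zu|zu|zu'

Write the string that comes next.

s(k+1) = s(k)·|·s(k) — each term doubles the last with '|' between the halves.
So the next term is two copies of zu|zu|zu|zu with '|' between the halves.

zu|zu|zu|zu|zu|zu|zu|zu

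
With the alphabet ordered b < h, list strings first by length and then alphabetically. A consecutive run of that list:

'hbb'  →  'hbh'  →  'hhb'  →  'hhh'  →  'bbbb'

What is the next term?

bbbh

The successor of bbbb increments the rightmost position that isn't already h and resets every position after it to b.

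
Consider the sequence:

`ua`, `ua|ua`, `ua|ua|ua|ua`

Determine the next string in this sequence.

ua|ua|ua|ua|ua|ua|ua|ua

Every step duplicates the string with '|' between the halves.
So the next term is two copies of ua|ua|ua|ua with '|' between the halves.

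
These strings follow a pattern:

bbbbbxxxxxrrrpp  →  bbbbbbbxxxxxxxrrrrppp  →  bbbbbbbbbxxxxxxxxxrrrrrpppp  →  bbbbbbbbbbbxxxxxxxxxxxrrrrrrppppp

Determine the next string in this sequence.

bbbbbbbbbbbbbxxxxxxxxxxxxxrrrrrrrpppppp

Term n consists of 2n+3 b's, followed by 2n+3 x's, followed by n+2 r's, followed by n+1 p's (n = 1, 2, …).
For the next term, n = 5, so the run lengths are 13, 13, 7, 6.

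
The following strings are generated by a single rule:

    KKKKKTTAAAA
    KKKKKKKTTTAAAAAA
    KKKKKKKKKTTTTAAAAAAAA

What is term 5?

KKKKKKKKKKKKKTTTTTTAAAAAAAAAAAA

Each string has the form K^{2n+1} T^{n} A^{2n}, where the shown terms are n = 2, 3, 4.
At n = 6 the blocks have lengths 13, 6, 12.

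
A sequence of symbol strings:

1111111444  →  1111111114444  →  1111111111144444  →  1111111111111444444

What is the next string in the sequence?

Term n consists of 2n+1 1's, followed by n 4's, where the shown terms are n = 3, 4, 5, 6.
Setting n = 7 gives 15, 7 characters in each block.

1111111111111114444444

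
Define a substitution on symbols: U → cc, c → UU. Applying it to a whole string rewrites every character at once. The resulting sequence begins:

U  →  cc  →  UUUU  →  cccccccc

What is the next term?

UUUUUUUUUUUUUUUU

Apply φ to cccccccc symbol by symbol: c→UU, c→UU, c→UU, c→UU, c→UU, c→UU, c→UU, c→UU; joined: UU UU UU UU UU UU UU UU.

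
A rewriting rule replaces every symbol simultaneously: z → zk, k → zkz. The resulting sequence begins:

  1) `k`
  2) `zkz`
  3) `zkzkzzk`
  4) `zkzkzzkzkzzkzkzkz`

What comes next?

zkzkzzkzkzzkzkzkzzkzkzzkzkzkzzkzkzzkzkzzk

Applying the rule to each of the 17 symbols of zkzkzzkzkzzkzkzkz gives the pieces zk zkz zk zkz zk zk zkz zk zkz zk zk zkz zk zkz zk zkz zk, which concatenate to the answer.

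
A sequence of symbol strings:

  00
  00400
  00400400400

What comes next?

Each string is two copies of the previous one joined by '4'.
One more doubling of 00400400400 gives the answer.

00400400400400400400400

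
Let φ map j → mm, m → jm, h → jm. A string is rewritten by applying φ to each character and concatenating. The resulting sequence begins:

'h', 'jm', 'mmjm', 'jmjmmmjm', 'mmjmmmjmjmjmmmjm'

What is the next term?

jmjmmmjmjmjmmmjmmmjmmmjmjmjmmmjm

Applying the rule to each of the 16 symbols of mmjmmmjmjmjmmmjm gives the pieces jm jm mm jm jm jm mm jm mm jm mm jm jm jm mm jm, which concatenate to the answer.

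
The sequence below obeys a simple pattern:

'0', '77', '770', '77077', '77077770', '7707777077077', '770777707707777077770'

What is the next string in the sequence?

7707777077077770777707707777077077

Each term (from the third on) is the previous term followed by the one before it: term 3 = 77·0 = 770.
Continuing: 770777707707777077770 · 7707777077077 gives term 8.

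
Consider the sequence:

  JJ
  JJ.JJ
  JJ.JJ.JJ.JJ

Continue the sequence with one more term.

JJ.JJ.JJ.JJ.JJ.JJ.JJ.JJ

Each string is two copies of the previous one joined by '.'.
One more doubling of JJ.JJ.JJ.JJ gives the answer.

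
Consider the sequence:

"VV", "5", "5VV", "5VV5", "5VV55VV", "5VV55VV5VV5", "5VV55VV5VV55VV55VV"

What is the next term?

From term 3 onward, concatenate the last term with the second-to-last: 5·VV = 5VV, 5VV·5 = 5VV5, …
The next term joins 5VV55VV5VV55VV55VV and 5VV55VV5VV5.

5VV55VV5VV55VV55VV5VV55VV5VV5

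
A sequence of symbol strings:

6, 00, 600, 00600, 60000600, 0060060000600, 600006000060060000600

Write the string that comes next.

This is a Fibonacci-style word recurrence s(k) = s(k−2)·s(k−1): e.g. 6·00 = 600.
The next term joins 0060060000600 and 600006000060060000600.

0060060000600600006000060060000600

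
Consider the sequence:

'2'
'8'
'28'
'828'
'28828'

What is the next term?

Each term (from the third on) is the two preceding terms concatenated in order: term 3 = 2·8 = 28.
So term 6 is 828·28828.

82828828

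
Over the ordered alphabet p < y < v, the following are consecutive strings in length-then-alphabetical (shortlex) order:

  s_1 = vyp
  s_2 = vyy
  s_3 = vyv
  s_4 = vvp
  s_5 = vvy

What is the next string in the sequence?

Find the rightmost character of vvy below v, bump it to the next letter, and reset everything to its right to p.

vvv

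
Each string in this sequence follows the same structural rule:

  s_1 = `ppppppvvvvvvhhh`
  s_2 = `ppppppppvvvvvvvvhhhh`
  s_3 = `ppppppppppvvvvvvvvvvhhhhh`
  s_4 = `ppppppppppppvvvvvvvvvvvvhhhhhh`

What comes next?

Each string has the form p^{2n+2} v^{2n+2} h^{n+1}, where the shown terms are n = 2, 3, 4, 5.
Setting n = 6 gives 14, 14, 7 characters in each block.

ppppppppppppppvvvvvvvvvvvvvvhhhhhhh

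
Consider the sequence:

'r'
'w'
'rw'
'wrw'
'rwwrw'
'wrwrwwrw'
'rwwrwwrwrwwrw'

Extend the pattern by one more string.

From term 3 onward, concatenate the second-to-last term with the last: r·w = rw, w·rw = wrw, …
So term 8 is wrwrwwrw·rwwrwwrwrwwrw.

wrwrwwrwrwwrwwrwrwwrw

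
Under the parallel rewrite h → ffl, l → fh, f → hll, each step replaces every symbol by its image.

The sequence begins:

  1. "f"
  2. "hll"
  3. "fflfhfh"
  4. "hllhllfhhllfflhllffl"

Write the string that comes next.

φ(hllhllfhhllfflhllffl) expands symbol-by-symbol to ffl fh fh ffl fh fh hll ffl ffl fh fh hll hll fh ffl fh fh hll hll fh; joining the 20 pieces gives the next term.

fflfhfhfflfhfhhllfflfflfhfhhllhllfhfflfhfhhllhllfh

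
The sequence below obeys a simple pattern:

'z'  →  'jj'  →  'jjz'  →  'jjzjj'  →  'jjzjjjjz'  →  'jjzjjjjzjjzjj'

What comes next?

From term 3 onward, concatenate the last term with the second-to-last: jj·z = jjz, jjz·jj = jjzjj, …
The next term joins jjzjjjjzjjzjj and jjzjjjjz.

jjzjjjjzjjzjjjjzjjjjz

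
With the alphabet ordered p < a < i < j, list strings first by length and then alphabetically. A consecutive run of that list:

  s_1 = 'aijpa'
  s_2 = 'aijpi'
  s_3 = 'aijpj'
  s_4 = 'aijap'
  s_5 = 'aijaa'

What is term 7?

aijaj

Stepping forward 2 times from aijaa: aijaa → aijai, then the target.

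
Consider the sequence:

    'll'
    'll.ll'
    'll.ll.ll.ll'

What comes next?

s(k+1) = s(k)·.·s(k) — each term doubles the last with '.' between the halves.
Doubling ll.ll.ll.ll with '.' between the halves:

ll.ll.ll.ll.ll.ll.ll.ll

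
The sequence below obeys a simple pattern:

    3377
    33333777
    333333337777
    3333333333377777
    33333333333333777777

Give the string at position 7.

Term n consists of 3n-1 3's, followed by n+1 7's (n = 1, 2, …).
For term 7, n = 7, so the run lengths are 20, 8.

3333333333333333333377777777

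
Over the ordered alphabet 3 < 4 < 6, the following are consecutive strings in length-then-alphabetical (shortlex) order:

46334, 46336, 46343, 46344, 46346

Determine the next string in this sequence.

The successor of 46346 increments the rightmost position that isn't already 6 and resets every position after it to 3.

46363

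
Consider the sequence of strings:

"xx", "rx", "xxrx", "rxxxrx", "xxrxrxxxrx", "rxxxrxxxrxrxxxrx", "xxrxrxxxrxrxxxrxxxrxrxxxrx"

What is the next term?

rxxxrxxxrxrxxxrxxxrxrxxxrxrxxxrxxxrxrxxxrx

From term 3 onward, concatenate the second-to-last term with the last: xx·rx = xxrx, rx·xxrx = rxxxrx, …
The next term joins rxxxrxxxrxrxxxrx and xxrxrxxxrxrxxxrxxxrxrxxxrx.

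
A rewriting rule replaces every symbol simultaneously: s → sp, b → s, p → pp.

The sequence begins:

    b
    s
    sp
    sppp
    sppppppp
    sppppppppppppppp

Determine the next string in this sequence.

Replace each of the 16 characters of sppppppppppppppp in place — sp pp pp pp pp pp pp pp pp pp pp pp pp pp pp pp — and concatenate.

sppppppppppppppppppppppppppppppp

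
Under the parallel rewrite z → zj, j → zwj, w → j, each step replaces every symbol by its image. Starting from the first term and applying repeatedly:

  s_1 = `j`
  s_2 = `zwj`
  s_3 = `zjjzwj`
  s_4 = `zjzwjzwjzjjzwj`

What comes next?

zjzwjzjjzwjzjjzwjzjzwjzwjzjjzwj

φ(zjzwjzwjzjjzwj) expands symbol-by-symbol to zj zwj zj j zwj zj j zwj zj zwj zwj zj j zwj; joining the 14 pieces gives the next term.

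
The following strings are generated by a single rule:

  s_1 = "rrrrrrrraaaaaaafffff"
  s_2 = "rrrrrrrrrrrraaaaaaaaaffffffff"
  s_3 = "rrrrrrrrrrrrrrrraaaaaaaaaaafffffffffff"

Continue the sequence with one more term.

rrrrrrrrrrrrrrrrrrrraaaaaaaaaaaaaffffffffffffff

Term n consists of 4n r's, followed by 2n+3 a's, followed by 3n-1 f's, where the shown terms are n = 2, 3, 4.
At n = 5 the blocks have lengths 20, 13, 14.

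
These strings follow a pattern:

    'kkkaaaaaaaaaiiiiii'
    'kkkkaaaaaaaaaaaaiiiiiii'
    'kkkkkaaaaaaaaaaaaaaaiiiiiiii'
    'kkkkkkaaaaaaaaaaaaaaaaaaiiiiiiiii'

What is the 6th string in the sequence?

Term n consists of n k's, followed by 3n a's, followed by n+3 i's, where the shown terms are n = 3, 4, 5, 6.
Setting n = 8 gives 8, 24, 11 characters in each block.

kkkkkkkkaaaaaaaaaaaaaaaaaaaaaaaaiiiiiiiiiii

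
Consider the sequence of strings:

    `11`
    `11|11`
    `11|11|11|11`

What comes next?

Every step duplicates the string with '|' between the halves.
Doubling 11|11|11|11 with '|' between the halves:

11|11|11|11|11|11|11|11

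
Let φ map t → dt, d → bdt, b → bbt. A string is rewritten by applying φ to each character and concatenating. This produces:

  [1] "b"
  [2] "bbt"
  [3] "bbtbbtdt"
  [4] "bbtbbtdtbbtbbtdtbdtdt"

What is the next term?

bbtbbtdtbbtbbtdtbdtdtbbtbbtdtbbtbbtdtbdtdtbbtbdtdtbdtdt

Applying the rule to each of the 21 symbols of bbtbbtdtbbtbbtdtbdtdt gives the pieces bbt bbt dt bbt bbt dt bdt dt bbt bbt dt bbt bbt dt bdt dt bbt bdt dt bdt dt, which concatenate to the answer.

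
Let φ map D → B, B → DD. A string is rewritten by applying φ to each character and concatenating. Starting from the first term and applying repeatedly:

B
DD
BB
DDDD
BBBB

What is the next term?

DDDDDDDD

Rewriting each symbol of BBBB: B→DD, B→DD, B→DD, B→DD, which concatenates to DD DD DD DD.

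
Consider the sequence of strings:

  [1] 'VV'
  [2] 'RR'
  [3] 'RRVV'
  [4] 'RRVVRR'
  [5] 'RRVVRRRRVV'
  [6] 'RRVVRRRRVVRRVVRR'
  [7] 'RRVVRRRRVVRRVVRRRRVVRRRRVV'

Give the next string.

Each term (from the third on) is the previous term followed by the one before it: term 3 = RR·VV = RRVV.
So term 8 is RRVVRRRRVVRRVVRRRRVVRRRRVV·RRVVRRRRVVRRVVRR.

RRVVRRRRVVRRVVRRRRVVRRRRVVRRVVRRRRVVRRVVRR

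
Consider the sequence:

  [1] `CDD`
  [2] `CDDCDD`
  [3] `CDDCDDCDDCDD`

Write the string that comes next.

Each string is two copies of the previous one concatenated.
One more doubling of CDDCDDCDDCDD gives the answer.

CDDCDDCDDCDDCDDCDDCDDCDD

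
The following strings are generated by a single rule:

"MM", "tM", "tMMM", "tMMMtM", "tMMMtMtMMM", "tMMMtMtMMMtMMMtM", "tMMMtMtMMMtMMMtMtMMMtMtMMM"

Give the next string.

tMMMtMtMMMtMMMtMtMMMtMtMMMtMMMtMtMMMtMMMtM

From term 3 onward, concatenate the last term with the second-to-last: tM·MM = tMMM, tMMM·tM = tMMMtM, …
So term 8 is tMMMtMtMMMtMMMtMtMMMtMtMMM·tMMMtMtMMMtMMMtM.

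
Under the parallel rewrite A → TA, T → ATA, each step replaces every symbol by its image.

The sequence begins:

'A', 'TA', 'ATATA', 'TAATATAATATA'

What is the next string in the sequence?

Apply φ to TAATATAATATA symbol by symbol: T→ATA, A→TA, A→TA, T→ATA, A→TA, T→ATA, A→TA, A→TA, T→ATA, A→TA, T→ATA, A→TA; joined: ATA TA TA ATA TA ATA TA TA ATA TA ATA TA.

ATATATAATATAATATATAATATAATATA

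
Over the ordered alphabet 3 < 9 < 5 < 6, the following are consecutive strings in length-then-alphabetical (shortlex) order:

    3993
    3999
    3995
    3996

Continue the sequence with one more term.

The successor of 3996 increments the rightmost position that isn't already 6 and resets every position after it to 3.

3953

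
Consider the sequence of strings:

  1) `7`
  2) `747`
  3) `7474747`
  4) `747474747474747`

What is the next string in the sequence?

7474747474747474747474747474747

Each string is two copies of the previous one joined by '4'.
So the next term is two copies of 747474747474747 with '4' between the halves.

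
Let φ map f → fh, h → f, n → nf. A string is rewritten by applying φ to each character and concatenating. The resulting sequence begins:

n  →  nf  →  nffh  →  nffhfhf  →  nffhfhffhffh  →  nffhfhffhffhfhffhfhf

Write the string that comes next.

φ(nffhfhffhffhfhffhfhf) expands symbol-by-symbol to nf fh fh f fh f fh fh f fh fh f fh f fh fh f fh f fh; joining the 20 pieces gives the next term.

nffhfhffhffhfhffhfhffhffhfhffhffh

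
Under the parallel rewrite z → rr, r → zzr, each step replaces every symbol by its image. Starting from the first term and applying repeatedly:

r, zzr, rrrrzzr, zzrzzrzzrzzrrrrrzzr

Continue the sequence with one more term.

rrrrzzrrrrrzzrrrrrzzrrrrrzzrzzrzzrzzrzzrrrrrzzr

φ(zzrzzrzzrzzrrrrrzzr) expands symbol-by-symbol to rr rr zzr rr rr zzr rr rr zzr rr rr zzr zzr zzr zzr zzr rr rr zzr; joining the 19 pieces gives the next term.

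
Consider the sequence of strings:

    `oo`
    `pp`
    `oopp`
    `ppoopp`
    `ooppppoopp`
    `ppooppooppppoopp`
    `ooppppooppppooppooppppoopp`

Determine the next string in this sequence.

ppooppooppppooppooppppooppppooppooppppoopp

Each term (from the third on) is the two preceding terms concatenated in order: term 3 = oo·pp = oopp.
So term 8 is ppooppooppppoopp·ooppppooppppooppooppppoopp.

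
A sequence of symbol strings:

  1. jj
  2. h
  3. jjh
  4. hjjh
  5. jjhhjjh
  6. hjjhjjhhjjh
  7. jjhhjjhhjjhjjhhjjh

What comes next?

Each term (from the third on) is the two preceding terms concatenated in order: term 3 = jj·h = jjh.
The next term joins hjjhjjhhjjh and jjhhjjhhjjhjjhhjjh.

hjjhjjhhjjhjjhhjjhhjjhjjhhjjh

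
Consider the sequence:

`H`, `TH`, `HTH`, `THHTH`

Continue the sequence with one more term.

This is a Fibonacci-style word recurrence s(k) = s(k−2)·s(k−1): e.g. H·TH = HTH.
The next term joins HTH and THHTH.

HTHTHHTH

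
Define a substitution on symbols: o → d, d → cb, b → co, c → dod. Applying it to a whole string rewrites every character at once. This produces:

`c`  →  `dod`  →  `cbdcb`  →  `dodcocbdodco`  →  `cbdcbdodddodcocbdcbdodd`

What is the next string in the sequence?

dodcocbdodcocbdcbcbcbdcbdodddodcocbdodcocbdcbcb

φ(cbdcbdodddodcocbdcbdodd) expands symbol-by-symbol to dod co cb dod co cb d cb cb cb d cb dod d dod co cb dod co cb d cb cb; joining the 23 pieces gives the next term.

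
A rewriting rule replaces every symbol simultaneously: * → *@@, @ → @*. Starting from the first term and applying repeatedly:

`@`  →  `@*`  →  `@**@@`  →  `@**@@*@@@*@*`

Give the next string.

Apply φ to @**@@*@@@*@* symbol by symbol: @→@*, *→*@@, *→*@@, @→@*, @→@*, *→*@@, @→@*, @→@*, @→@*, *→*@@, @→@*, *→*@@; joined: @* *@@ *@@ @* @* *@@ @* @* @* *@@ @* *@@.

@**@@*@@@*@**@@@*@*@**@@@**@@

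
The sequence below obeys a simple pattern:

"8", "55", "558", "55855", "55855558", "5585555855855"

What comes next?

558555585585555855558

This is a Fibonacci-style word recurrence s(k) = s(k−1)·s(k−2): e.g. 55·8 = 558.
The next term joins 5585555855855 and 55855558.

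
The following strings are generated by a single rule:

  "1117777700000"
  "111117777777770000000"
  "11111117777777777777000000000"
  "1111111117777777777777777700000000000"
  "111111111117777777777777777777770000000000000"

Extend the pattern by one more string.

11111111111117777777777777777777777777000000000000000

The n-th term is 2n+1 1's then 4n+1 7's then 2n+3 0's (n = 1, 2, …).
Setting n = 6 gives 13, 25, 15 characters in each block.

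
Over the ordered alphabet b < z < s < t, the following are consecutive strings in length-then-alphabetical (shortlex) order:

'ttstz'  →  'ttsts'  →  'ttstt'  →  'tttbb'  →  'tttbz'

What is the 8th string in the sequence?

tttzb

Stepping forward 3 times from tttbz: tttbz → tttbs → tttbt, then the target.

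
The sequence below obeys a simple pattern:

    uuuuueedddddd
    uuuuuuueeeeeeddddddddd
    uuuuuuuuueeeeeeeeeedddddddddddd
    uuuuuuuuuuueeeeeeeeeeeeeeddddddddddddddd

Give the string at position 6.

uuuuuuuuuuuuuuueeeeeeeeeeeeeeeeeeeeeeddddddddddddddddddddd

The n-th term is 2n+3 u's then 4n-2 e's then 3n+3 d's (n = 1, 2, …).
At n = 6 the blocks have lengths 15, 22, 21.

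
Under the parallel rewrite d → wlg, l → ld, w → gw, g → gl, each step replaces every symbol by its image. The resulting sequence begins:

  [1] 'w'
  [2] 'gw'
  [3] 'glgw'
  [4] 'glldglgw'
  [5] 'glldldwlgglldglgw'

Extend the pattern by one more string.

Rewriting the 17 symbols of glldldwlgglldglgw one by one yields gl ld ld wlg ld wlg gw ld gl gl ld ld wlg gl ld gl gw; concatenated:

glldldwlgldwlggwldglglldldwlgglldglgw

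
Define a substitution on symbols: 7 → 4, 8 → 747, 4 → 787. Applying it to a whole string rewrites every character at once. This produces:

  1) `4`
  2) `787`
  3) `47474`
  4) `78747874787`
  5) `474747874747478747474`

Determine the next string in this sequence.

Rewriting the 21 symbols of 474747874747478747474 one by one yields 787 4 787 4 787 4 747 4 787 4 787 4 787 4 747 4 787 4 787 4 787; concatenated:

7874787478747474787478747874747478747874787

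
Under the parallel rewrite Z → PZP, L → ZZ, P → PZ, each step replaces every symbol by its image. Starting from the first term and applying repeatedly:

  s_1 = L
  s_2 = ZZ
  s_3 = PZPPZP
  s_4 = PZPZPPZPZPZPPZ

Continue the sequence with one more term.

PZPZPPZPZPPZPZPZPPZPZPPZPZPPZPZPZP

Replace each of the 14 characters of PZPZPPZPZPZPPZ in place — PZ PZP PZ PZP PZ PZ PZP PZ PZP PZ PZP PZ PZ PZP — and concatenate.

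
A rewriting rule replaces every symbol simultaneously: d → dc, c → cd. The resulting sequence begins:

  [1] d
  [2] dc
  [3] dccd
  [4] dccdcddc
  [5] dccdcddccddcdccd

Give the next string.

Replace each of the 16 characters of dccdcddccddcdccd in place — dc cd cd dc cd dc dc cd cd dc dc cd dc cd cd dc — and concatenate.

dccdcddccddcdccdcddcdccddccdcddc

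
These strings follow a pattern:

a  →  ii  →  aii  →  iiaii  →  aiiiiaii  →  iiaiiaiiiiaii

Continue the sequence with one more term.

Each term (from the third on) is the two preceding terms concatenated in order: term 3 = a·ii = aii.
Continuing: aiiiiaii · iiaiiaiiiiaii gives term 7.

aiiiiaiiiiaiiaiiiiaii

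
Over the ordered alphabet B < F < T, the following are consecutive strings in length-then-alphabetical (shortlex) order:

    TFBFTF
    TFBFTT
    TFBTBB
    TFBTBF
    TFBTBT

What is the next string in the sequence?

The successor of TFBTBT increments the rightmost position that isn't already T and resets every position after it to B.

TFBTFB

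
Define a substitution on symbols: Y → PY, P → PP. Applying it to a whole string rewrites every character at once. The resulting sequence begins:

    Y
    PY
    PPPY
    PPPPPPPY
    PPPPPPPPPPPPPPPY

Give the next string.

PPPPPPPPPPPPPPPPPPPPPPPPPPPPPPPY

Replace each of the 16 characters of PPPPPPPPPPPPPPPY in place — PP PP PP PP PP PP PP PP PP PP PP PP PP PP PP PY — and concatenate.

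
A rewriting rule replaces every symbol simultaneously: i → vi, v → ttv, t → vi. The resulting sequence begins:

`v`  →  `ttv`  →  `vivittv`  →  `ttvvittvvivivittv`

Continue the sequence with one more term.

φ(ttvvittvvivivittv) expands symbol-by-symbol to vi vi ttv ttv vi vi vi ttv ttv vi ttv vi ttv vi vi vi ttv; joining the 17 pieces gives the next term.

vivittvttvvivivittvttvvittvvittvvivivittv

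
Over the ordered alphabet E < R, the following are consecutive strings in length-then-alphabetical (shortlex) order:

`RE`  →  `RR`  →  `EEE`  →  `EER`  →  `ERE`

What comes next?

ERR

Treat ERE as a base-2 numeral over the given alphabet and add one, carrying through any trailing R's.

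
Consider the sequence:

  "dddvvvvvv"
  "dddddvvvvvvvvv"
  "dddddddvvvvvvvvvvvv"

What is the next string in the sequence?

dddddddddvvvvvvvvvvvvvvv

Reading off run lengths: d runs 3, 5, 7; v runs 6, 9, 12 — each is linear in n, where the shown terms are n = 2, 3, 4.
For the next term, n = 5, so the run lengths are 9, 15.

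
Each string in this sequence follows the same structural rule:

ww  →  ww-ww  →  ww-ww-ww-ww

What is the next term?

ww-ww-ww-ww-ww-ww-ww-ww

Each string is two copies of the previous one joined by '-'.
So the next term is two copies of ww-ww-ww-ww with '-' between the halves.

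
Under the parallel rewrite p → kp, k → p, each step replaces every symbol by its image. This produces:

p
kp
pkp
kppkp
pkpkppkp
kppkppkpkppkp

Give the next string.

pkpkppkpkppkppkpkppkp

Applying the rule to each of the 13 symbols of kppkppkpkppkp gives the pieces p kp kp p kp kp p kp p kp kp p kp, which concatenate to the answer.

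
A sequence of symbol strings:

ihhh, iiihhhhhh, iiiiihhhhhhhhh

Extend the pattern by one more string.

iiiiiiihhhhhhhhhhhh

Reading off run lengths: i runs 1, 3, 5; h runs 3, 6, 9 — each is linear in n (n = 1, 2, …).
Setting n = 4 gives 7, 12 characters in each block.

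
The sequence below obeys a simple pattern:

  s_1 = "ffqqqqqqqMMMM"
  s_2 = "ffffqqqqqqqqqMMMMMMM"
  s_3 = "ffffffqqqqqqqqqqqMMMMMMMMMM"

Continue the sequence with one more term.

ffffffffqqqqqqqqqqqqqMMMMMMMMMMMMM

The n-th term is 2n-2 f's then 2n+3 q's then 3n-2 M's, where the shown terms are n = 2, 3, 4.
For the next term, n = 5, so the run lengths are 8, 13, 13.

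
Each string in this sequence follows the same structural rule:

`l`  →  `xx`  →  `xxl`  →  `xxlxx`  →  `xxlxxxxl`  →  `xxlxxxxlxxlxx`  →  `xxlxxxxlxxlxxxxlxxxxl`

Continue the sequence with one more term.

This is a Fibonacci-style word recurrence s(k) = s(k−1)·s(k−2): e.g. xx·l = xxl.
So term 8 is xxlxxxxlxxlxxxxlxxxxl·xxlxxxxlxxlxx.

xxlxxxxlxxlxxxxlxxxxlxxlxxxxlxxlxx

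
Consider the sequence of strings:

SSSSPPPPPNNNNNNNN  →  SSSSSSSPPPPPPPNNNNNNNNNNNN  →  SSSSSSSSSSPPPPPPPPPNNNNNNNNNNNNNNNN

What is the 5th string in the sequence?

SSSSSSSSSSSSSSSSPPPPPPPPPPPPPNNNNNNNNNNNNNNNNNNNNNNNN

Term n consists of 3n-2 S's, followed by 2n+1 P's, followed by 4n N's, where the shown terms are n = 2, 3, 4.
For term 5, n = 6, so the run lengths are 16, 13, 24.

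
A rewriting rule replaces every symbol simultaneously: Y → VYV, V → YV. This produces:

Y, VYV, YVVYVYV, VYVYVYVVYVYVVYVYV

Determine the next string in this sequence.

YVVYVYVVYVYVVYVYVYVVYVYVVYVYVYVVYVYVVYVYV

Applying the rule to each of the 17 symbols of VYVYVYVVYVYVVYVYV gives the pieces YV VYV YV VYV YV VYV YV YV VYV YV VYV YV YV VYV YV VYV YV, which concatenate to the answer.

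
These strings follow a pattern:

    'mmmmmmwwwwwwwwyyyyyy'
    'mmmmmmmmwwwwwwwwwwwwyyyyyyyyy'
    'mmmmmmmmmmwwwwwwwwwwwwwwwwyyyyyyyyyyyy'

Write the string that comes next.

Term n consists of 2n+2 m's, followed by 4n w's, followed by 3n y's, where the shown terms are n = 2, 3, 4.
For the next term, n = 5, so the run lengths are 12, 20, 15.

mmmmmmmmmmmmwwwwwwwwwwwwwwwwwwwwyyyyyyyyyyyyyyy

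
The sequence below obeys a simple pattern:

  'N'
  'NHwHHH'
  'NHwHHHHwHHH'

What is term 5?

NHwHHHHwHHHHwHHHHwHHH

Each term is the previous one with HwHHH appended.
From NHwHHHHwHHH, 2 further steps: NHwHHHHwHHH → NHwHHHHwHHHHwHHH → (answer).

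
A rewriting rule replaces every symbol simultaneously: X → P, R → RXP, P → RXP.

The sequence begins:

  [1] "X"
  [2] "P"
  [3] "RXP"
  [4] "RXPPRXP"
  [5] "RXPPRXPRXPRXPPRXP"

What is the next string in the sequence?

Rewriting the 17 symbols of RXPPRXPRXPRXPPRXP one by one yields RXP P RXP RXP RXP P RXP RXP P RXP RXP P RXP RXP RXP P RXP; concatenated:

RXPPRXPRXPRXPPRXPRXPPRXPRXPPRXPRXPRXPPRXP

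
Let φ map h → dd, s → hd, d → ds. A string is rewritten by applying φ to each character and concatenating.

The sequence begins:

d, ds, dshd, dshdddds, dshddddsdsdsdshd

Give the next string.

Rewriting the 16 symbols of dshddddsdsdsdshd one by one yields ds hd dd ds ds ds ds hd ds hd ds hd ds hd dd ds; concatenated:

dshddddsdsdsdshddshddshddshdddds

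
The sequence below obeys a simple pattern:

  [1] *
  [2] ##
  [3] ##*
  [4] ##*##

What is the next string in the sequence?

Each term (from the third on) is the previous term followed by the one before it: term 3 = ##·* = ##*.
So term 5 is ##*##·##*.

##*####*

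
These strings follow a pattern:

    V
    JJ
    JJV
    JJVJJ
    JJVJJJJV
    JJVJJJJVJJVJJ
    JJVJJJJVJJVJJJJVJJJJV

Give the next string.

JJVJJJJVJJVJJJJVJJJJVJJVJJJJVJJVJJ

This is a Fibonacci-style word recurrence s(k) = s(k−1)·s(k−2): e.g. JJ·V = JJV.
The next term joins JJVJJJJVJJVJJJJVJJJJV and JJVJJJJVJJVJJ.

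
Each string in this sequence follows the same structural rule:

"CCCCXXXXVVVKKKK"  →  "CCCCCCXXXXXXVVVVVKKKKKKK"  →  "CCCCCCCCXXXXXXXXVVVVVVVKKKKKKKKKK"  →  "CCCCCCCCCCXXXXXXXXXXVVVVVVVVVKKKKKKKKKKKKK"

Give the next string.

CCCCCCCCCCCCXXXXXXXXXXXXVVVVVVVVVVVKKKKKKKKKKKKKKKK

The n-th term is 2n+2 C's then 2n+2 X's then 2n+1 V's then 3n+1 K's (n = 1, 2, …).
For the next term, n = 5, so the run lengths are 12, 12, 11, 16.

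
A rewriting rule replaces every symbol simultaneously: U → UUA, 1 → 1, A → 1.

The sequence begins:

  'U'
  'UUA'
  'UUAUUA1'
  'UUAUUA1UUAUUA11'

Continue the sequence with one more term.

Replace each of the 15 characters of UUAUUA1UUAUUA11 in place — UUA UUA 1 UUA UUA 1 1 UUA UUA 1 UUA UUA 1 1 1 — and concatenate.

UUAUUA1UUAUUA11UUAUUA1UUAUUA111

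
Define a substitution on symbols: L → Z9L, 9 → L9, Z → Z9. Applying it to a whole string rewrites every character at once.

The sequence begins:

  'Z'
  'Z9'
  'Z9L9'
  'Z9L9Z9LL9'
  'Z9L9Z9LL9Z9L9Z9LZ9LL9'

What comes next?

Z9L9Z9LL9Z9L9Z9LZ9LL9Z9L9Z9LL9Z9L9Z9LZ9L9Z9LZ9LL9

Applying the rule to each of the 21 symbols of Z9L9Z9LL9Z9L9Z9LZ9LL9 gives the pieces Z9 L9 Z9L L9 Z9 L9 Z9L Z9L L9 Z9 L9 Z9L L9 Z9 L9 Z9L Z9 L9 Z9L Z9L L9, which concatenate to the answer.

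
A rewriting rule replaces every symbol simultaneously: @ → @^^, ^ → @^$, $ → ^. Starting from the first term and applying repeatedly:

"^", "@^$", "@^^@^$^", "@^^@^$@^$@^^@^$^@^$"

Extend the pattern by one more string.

@^^@^$@^$@^^@^$^@^^@^$^@^^@^$@^$@^^@^$^@^$@^^@^$^

Applying the rule to each of the 19 symbols of @^^@^$@^$@^^@^$^@^$ gives the pieces @^^ @^$ @^$ @^^ @^$ ^ @^^ @^$ ^ @^^ @^$ @^$ @^^ @^$ ^ @^$ @^^ @^$ ^, which concatenate to the answer.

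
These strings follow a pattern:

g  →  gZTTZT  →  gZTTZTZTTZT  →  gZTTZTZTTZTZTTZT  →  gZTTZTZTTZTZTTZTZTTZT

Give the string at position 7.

Each term is the previous one with ZTTZT appended.
From gZTTZTZTTZTZTTZTZTTZT, 2 further steps: gZTTZTZTTZTZTTZTZTTZT → gZTTZTZTTZTZTTZTZTTZTZTTZT → (answer).

gZTTZTZTTZTZTTZTZTTZTZTTZTZTTZT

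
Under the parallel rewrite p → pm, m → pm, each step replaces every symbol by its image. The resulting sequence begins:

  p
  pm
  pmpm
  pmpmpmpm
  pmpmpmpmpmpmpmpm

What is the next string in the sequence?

pmpmpmpmpmpmpmpmpmpmpmpmpmpmpmpm

Replace each of the 16 characters of pmpmpmpmpmpmpmpm in place — pm pm pm pm pm pm pm pm pm pm pm pm pm pm pm pm — and concatenate.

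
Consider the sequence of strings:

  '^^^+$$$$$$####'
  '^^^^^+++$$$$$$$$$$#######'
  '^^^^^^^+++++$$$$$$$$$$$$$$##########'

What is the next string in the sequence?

^^^^^^^^^+++++++$$$$$$$$$$$$$$$$$$#############

The n-th term is 2n+1 ^'s then 2n-1 +'s then 4n+2 $'s then 3n+1 #'s (n = 1, 2, …).
For the next term, n = 4, so the run lengths are 9, 7, 18, 13.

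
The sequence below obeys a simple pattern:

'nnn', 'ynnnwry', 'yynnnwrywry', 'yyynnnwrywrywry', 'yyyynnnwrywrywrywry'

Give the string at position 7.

Every step adds y to the front and wry to the end of the previous string.
From yyyynnnwrywrywrywry, 2 further steps: yyyynnnwrywrywrywry → yyyyynnnwrywrywrywrywry → (answer).

yyyyyynnnwrywrywrywrywrywry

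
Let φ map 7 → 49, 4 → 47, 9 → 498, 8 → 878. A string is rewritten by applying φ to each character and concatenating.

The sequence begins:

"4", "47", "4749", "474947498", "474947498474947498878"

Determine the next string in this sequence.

Rewriting the 21 symbols of 474947498474947498878 one by one yields 47 49 47 498 47 49 47 498 878 47 49 47 498 47 49 47 498 878 878 49 878; concatenated:

47494749847494749887847494749847494749887887849878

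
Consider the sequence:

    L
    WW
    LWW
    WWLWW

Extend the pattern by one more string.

LWWWWLWW

Each term (from the third on) is the two preceding terms concatenated in order: term 3 = L·WW = LWW.
The next term joins LWW and WWLWW.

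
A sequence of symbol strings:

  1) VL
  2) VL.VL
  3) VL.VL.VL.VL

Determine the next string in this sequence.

Each string is two copies of the previous one joined by '.'.
One more doubling of VL.VL.VL.VL gives the answer.

VL.VL.VL.VL.VL.VL.VL.VL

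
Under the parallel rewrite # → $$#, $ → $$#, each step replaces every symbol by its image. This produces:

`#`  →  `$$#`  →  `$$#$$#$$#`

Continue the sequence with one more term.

$$#$$#$$#$$#$$#$$#$$#$$#$$#

Rewriting each symbol of $$#$$#$$#: $→$$#, $→$$#, #→$$#, $→$$#, $→$$#, #→$$#, $→$$#, $→$$#, #→$$#, which concatenates to $$# $$# $$# $$# $$# $$# $$# $$# $$#.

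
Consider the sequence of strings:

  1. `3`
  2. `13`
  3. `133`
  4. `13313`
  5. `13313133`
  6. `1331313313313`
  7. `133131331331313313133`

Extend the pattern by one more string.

This is a Fibonacci-style word recurrence s(k) = s(k−1)·s(k−2): e.g. 13·3 = 133.
Continuing: 133131331331313313133 · 1331313313313 gives term 8.

1331313313313133131331331313313313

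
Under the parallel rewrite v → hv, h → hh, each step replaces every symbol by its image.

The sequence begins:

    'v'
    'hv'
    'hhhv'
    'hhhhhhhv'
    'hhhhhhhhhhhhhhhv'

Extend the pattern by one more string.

Rewriting the 16 symbols of hhhhhhhhhhhhhhhv one by one yields hh hh hh hh hh hh hh hh hh hh hh hh hh hh hh hv; concatenated:

hhhhhhhhhhhhhhhhhhhhhhhhhhhhhhhv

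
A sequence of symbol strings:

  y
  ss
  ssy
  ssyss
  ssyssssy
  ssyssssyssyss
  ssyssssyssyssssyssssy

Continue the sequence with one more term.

From term 3 onward, concatenate the last term with the second-to-last: ss·y = ssy, ssy·ss = ssyss, …
The next term joins ssyssssyssyssssyssssy and ssyssssyssyss.

ssyssssyssyssssyssssyssyssssyssyss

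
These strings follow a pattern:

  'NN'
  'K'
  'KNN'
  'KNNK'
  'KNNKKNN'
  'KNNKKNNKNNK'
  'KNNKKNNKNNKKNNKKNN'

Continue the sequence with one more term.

From term 3 onward, concatenate the last term with the second-to-last: K·NN = KNN, KNN·K = KNNK, …
So term 8 is KNNKKNNKNNKKNNKKNN·KNNKKNNKNNK.

KNNKKNNKNNKKNNKKNNKNNKKNNKNNK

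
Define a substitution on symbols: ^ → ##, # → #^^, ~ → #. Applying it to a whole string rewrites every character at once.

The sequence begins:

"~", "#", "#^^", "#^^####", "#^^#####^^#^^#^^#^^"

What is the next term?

#^^#####^^#^^#^^#^^#^^#####^^#####^^#####^^####

Replace each of the 19 characters of #^^#####^^#^^#^^#^^ in place — #^^ ## ## #^^ #^^ #^^ #^^ #^^ ## ## #^^ ## ## #^^ ## ## #^^ ## ## — and concatenate.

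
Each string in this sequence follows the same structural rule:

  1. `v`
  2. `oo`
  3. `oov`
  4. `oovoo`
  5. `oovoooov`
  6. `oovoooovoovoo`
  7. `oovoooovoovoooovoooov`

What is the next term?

Each term (from the third on) is the previous term followed by the one before it: term 3 = oo·v = oov.
The next term joins oovoooovoovoooovoooov and oovoooovoovoo.

oovoooovoovoooovoooovoovoooovoovoo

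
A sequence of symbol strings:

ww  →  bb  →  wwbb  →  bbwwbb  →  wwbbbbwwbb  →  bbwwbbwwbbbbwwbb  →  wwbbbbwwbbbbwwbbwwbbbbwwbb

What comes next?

This is a Fibonacci-style word recurrence s(k) = s(k−2)·s(k−1): e.g. ww·bb = wwbb.
Continuing: bbwwbbwwbbbbwwbb · wwbbbbwwbbbbwwbbwwbbbbwwbb gives term 8.

bbwwbbwwbbbbwwbbwwbbbbwwbbbbwwbbwwbbbbwwbb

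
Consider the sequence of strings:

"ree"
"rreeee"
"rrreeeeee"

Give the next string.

rrrreeeeeeee

The n-th term is n r's then 2n e's (n = 1, 2, …).
Setting n = 4 gives 4, 8 characters in each block.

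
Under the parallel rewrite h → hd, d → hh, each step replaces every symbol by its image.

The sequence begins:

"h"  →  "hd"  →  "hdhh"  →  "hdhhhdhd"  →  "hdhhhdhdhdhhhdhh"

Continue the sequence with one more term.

hdhhhdhdhdhhhdhhhdhhhdhdhdhhhdhd

Applying the rule to each of the 16 symbols of hdhhhdhdhdhhhdhh gives the pieces hd hh hd hd hd hh hd hh hd hh hd hd hd hh hd hd, which concatenate to the answer.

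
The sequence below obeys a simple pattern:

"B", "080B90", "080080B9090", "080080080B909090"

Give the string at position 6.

080080080080080B9090909090

s(k+1) = 080·s(k)·90, so each term gains 080 as a prefix and 90 as a suffix.
From 080080080B909090, 2 further steps: 080080080B909090 → 080080080080B90909090 → (answer).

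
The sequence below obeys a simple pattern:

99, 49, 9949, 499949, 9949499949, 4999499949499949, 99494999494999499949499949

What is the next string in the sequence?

499949994949994999494999494999499949499949

From term 3 onward, concatenate the second-to-last term with the last: 99·49 = 9949, 49·9949 = 499949, …
Continuing: 4999499949499949 · 99494999494999499949499949 gives term 8.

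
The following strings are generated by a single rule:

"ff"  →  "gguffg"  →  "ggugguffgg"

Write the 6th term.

s(k+1) = ggu·s(k)·g, so each term gains ggu as a prefix and g as a suffix.
From ggugguffgg, 3 further steps: ggugguffgg → gguggugguffggg → ggugguggugguffgggg → (answer).

gguggugguggugguffggggg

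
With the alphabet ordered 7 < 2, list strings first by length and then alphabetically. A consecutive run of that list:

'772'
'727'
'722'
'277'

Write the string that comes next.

272

The successor of 277 increments the rightmost position that isn't already 2 and resets every position after it to 7.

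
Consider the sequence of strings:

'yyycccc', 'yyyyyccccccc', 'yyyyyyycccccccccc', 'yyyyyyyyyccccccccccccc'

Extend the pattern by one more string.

Reading off run lengths: y runs 3, 5, 7, 9; c runs 4, 7, 10, 13 — each is linear in n (n = 1, 2, …).
At n = 5 the blocks have lengths 11, 16.

yyyyyyyyyyycccccccccccccccc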